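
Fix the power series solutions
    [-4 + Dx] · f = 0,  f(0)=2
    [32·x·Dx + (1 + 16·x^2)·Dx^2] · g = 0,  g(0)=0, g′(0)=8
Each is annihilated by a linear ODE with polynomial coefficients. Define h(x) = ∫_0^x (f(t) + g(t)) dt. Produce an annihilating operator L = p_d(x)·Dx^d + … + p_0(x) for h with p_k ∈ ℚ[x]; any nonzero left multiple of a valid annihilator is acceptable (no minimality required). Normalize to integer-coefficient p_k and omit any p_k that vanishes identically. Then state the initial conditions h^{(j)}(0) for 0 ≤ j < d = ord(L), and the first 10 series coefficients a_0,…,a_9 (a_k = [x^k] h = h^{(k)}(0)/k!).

f: a_k = 2, 8, 16, 64/3, 64/3, 256/15, 512/45, 2048/315, 1024/315, 4096/2835, …
g: a_k = 0, 8, 0, -128/3, 0, 2048/5, 0, -32768/7, 0, 524288/9, …
f+g: L₀ = lclm(L_f,L_g), ord ≤ 1+2.
∫: right-multiply L₀ by Dx.
L = (32 - 256·x - 512·x^2)·Dx^2 + (-12 + 48·x + 64·x^2 - 256·x^3)·Dx^3 + (1 + 4·x + 16·x^2 + 64·x^3)·Dx^4  (order 4).
h: a_k = 0, 2, 8, 16/3, -16/3, 64/15, 640/9, 512/315, -184064/315, 1024/2835, …
ICs: h(0) = 0, h′(0) = 2, h′′(0) = 16, h′′′(0) = 32.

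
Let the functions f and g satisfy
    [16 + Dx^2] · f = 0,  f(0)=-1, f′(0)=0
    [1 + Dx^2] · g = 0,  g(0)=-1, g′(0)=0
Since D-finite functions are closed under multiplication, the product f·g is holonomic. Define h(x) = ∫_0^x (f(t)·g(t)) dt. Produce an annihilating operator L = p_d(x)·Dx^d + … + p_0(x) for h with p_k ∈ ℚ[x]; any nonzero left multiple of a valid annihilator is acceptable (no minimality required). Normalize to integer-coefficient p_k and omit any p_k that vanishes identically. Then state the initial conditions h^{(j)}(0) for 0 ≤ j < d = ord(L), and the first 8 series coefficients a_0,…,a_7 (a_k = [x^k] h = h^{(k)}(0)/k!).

f: a_k = -1, 0, 8, 0, -32/3, 0, 256/45, 0, …
g: a_k = -1, 0, 1/2, 0, -1/24, 0, 1/720, 0, …
Sym-product of L_f,L_g gives L₀ (≤ ord 4).
Integrate: L := L₀·Dx.
L = 225·Dx + 34·Dx^3 + Dx^5  (order 5).
h: a_k = 0, 1, 0, -17/6, 0, 353/120, 0, -8177/5040, …
ICs: h(0) = 0, h′(0) = 1, h′′(0) = 0, h′′′(0) = -17, h′′′′(0) = 0.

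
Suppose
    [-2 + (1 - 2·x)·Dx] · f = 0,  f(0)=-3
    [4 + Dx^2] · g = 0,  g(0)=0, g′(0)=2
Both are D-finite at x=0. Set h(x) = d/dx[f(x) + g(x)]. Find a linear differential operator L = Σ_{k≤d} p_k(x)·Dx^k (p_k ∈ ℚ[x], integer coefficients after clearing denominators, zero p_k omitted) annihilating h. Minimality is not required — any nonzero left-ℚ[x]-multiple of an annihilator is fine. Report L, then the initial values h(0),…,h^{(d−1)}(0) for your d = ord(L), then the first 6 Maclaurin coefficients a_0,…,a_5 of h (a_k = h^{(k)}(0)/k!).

L = (208 - 64·x + 64·x^2) + (-28 + 72·x - 48·x^2 + 32·x^3)·Dx + (52 - 16·x + 16·x^2)·Dx^2 + (-7 + 18·x - 12·x^2 + 8·x^3)·Dx^3  (order 3).
h: a_k = -4, -24, -76, -192, -1436/3, -1152, …
ICs: h(0) = -4, h′(0) = -24, h′′(0) = -152.

f: a_k = -3, -6, -12, -24, -48, -96, …
g: a_k = 0, 2, 0, -4/3, 0, 4/15, …
f+g: L₀ = lclm(L_f,L_g), ord ≤ 1+2.
h=h₀': d/dx-closure on L₀ ⇒ L.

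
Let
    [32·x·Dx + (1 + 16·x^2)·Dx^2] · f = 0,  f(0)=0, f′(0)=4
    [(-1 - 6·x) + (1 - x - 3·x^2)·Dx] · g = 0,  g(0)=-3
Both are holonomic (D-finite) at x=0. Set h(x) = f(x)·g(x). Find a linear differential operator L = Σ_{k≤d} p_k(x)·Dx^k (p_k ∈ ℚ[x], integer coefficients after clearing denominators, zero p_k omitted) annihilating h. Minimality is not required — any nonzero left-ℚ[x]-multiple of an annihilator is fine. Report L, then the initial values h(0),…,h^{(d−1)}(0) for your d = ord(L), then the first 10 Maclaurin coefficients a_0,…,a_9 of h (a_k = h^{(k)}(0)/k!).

f: a_k = 0, 4, 0, -64/3, 0, 1024/5, 0, -16384/7, 0, 262144/9, …
g: a_k = -3, -3, -12, -21, -57, -120, -291, -651, -1524, -3477, …
h₀=f·g: eliminate ⇒ L₀, order ≤ 2·1.
L = (6 + 32·x + 288·x^2) + (2 - 20·x + 64·x^2 + 288·x^3)·Dx + (-1 + x - 13·x^2 + 16·x^3 + 48·x^4)·Dx^2  (order 2).
h: a_k = 0, -12, -12, 16, -20, -2932/5, -3232/5, 161564/35, 93692/35, -7439888/105, …
ICs: h(0) = 0, h′(0) = -12.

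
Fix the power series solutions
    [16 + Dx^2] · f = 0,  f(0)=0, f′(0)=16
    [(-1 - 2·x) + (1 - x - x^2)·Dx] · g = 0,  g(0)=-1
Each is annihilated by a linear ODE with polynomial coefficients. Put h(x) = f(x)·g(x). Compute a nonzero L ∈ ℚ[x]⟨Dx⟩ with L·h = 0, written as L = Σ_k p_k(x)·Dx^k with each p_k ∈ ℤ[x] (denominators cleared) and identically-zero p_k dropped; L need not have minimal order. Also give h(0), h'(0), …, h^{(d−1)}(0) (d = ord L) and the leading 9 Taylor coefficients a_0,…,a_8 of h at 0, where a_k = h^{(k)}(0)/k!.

L = (-14 + 16·x + 16·x^2) + (2 + 4·x)·Dx + (-1 + x + x^2)·Dx^2  (order 2).
h: a_k = 0, -16, -16, 32/3, -16/3, -144/5, -512/15, -15728/315, -5296/63, …
ICs: h(0) = 0, h′(0) = -16.

f: a_k = 0, 16, 0, -128/3, 0, 512/15, 0, -4096/315, 0, …
g: a_k = -1, -1, -2, -3, -5, -8, -13, -21, -34, …
L₀ := L_f ⊗_s L_g (sym. prod.), ord ≤ 2.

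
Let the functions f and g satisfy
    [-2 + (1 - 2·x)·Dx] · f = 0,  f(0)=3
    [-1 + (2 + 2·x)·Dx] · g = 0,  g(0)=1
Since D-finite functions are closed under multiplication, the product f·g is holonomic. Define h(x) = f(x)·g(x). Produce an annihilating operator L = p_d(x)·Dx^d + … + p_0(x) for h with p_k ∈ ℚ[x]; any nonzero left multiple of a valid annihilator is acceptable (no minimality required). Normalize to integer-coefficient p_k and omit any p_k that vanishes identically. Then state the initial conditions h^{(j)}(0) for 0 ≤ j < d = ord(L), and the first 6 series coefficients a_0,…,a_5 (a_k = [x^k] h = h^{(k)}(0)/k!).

f: a_k = 3, 6, 12, 24, 48, 96, …
g: a_k = 1, 1/2, -1/8, 1/16, -5/128, 7/256, …
Product ⇒ symmetric product L₀, ord ≤ 1.
L = (5 + 2·x) + (-2 + 2·x + 4·x^2)·Dx  (order 1).
h: a_k = 3, 15/2, 117/8, 471/16, 7521/128, 30105/256, …
ICs: h(0) = 3.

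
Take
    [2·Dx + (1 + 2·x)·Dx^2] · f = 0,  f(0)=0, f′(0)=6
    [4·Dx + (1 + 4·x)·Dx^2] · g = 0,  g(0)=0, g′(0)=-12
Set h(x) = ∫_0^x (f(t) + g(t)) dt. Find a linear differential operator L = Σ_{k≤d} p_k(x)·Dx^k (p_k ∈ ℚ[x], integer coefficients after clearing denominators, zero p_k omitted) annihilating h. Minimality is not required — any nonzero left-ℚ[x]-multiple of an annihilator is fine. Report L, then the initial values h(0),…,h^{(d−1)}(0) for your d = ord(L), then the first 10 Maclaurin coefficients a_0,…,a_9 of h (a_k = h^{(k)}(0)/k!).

L = 16·Dx^2 + (12 + 32·x)·Dx^3 + (1 + 6·x + 8·x^2)·Dx^4  (order 4).
h: a_k = 0, 0, -3, 6, -14, 36, -496/5, 288, -6096/7, 2720, …
ICs: h(0) = 0, h′(0) = 0, h′′(0) = -6, h′′′(0) = 36.

f: a_k = 0, 6, -6, 8, -12, 96/5, -32, 384/7, -96, 512/3, …
g: a_k = 0, -12, 24, -64, 192, -3072/5, 2048, -49152/7, 24576, -262144/3, …
Sum ⇒ L₀ = lclm(L_f,L_g) in ℚ(x)⟨Dx⟩.
h=∫₀ˣh₀: take L = L₀·Dx.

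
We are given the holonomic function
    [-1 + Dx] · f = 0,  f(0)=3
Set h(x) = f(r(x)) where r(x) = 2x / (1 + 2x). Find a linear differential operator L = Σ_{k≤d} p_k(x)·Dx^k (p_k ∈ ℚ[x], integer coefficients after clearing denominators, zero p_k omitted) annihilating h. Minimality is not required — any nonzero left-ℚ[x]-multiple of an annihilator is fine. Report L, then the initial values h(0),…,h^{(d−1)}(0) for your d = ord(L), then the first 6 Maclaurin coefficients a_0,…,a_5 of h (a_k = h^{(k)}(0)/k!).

L = -2 + (1 + 4·x + 4·x^2)·Dx  (order 1).
h: a_k = 3, 6, -6, 4, 2, -76/5, …
ICs: h(0) = 3.

f: a_k = 3, 3, 3/2, 1/2, 1/8, 1/40, …
h₀=f(r): pull back L_f along r ⇒ L₀.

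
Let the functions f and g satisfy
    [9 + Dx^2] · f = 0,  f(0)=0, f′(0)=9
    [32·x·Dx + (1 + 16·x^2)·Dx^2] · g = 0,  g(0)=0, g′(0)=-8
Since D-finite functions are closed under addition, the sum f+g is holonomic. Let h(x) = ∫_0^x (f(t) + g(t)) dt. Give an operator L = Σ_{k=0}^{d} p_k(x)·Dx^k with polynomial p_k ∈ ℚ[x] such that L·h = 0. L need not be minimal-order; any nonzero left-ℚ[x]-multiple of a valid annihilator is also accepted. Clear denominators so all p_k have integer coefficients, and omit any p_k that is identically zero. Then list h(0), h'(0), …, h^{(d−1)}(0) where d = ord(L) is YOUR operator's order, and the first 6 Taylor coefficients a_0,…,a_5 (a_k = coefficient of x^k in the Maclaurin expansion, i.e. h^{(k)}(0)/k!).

f: a_k = 0, 9, 0, -27/2, 0, 243/40, …
g: a_k = 0, -8, 0, 128/3, 0, -2048/5, …
Sum ⇒ L₀ = lclm(L_f,L_g) in ℚ(x)⟨Dx⟩.
∫: right-multiply L₀ by Dx.
L = (-52704·x + 967680·x^3 + 663552·x^5)·Dx^2 + (-207 + 13104·x^2 + 283392·x^4 + 331776·x^6)·Dx^3 + (-5856·x + 107520·x^3 + 73728·x^5)·Dx^4 + (-23 + 1456·x^2 + 31488·x^4 + 36864·x^6)·Dx^5  (order 5).
h: a_k = 0, 0, 1/2, 0, 175/24, 0, …
ICs: h(0) = 0, h′(0) = 0, h′′(0) = 1, h′′′(0) = 0, h′′′′(0) = 175.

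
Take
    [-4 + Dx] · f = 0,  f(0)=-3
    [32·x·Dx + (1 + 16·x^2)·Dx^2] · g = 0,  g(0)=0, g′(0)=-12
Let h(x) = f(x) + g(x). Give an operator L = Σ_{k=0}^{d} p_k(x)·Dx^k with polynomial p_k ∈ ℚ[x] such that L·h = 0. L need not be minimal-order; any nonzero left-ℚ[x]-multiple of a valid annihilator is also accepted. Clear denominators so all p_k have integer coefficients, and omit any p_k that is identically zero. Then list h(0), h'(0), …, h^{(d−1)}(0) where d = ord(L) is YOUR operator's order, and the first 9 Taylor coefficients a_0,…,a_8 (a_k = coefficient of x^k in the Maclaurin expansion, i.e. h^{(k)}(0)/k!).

f: a_k = -3, -12, -24, -32, -32, -128/5, -256/15, -1024/105, -512/105, …
g: a_k = 0, -12, 0, 64, 0, -3072/5, 0, 49152/7, 0, …
Weyl lclm of L_f,L_g ⇒ L₀ (ord ≤ 3).
L = (32 - 256·x - 512·x^2)·Dx + (-12 + 48·x + 64·x^2 - 256·x^3)·Dx^2 + (1 + 4·x + 16·x^2 + 64·x^3)·Dx^3  (order 3).
h: a_k = -3, -24, -24, 32, -32, -640, -256/15, 736256/105, -512/105, …
ICs: h(0) = -3, h′(0) = -24, h′′(0) = -48.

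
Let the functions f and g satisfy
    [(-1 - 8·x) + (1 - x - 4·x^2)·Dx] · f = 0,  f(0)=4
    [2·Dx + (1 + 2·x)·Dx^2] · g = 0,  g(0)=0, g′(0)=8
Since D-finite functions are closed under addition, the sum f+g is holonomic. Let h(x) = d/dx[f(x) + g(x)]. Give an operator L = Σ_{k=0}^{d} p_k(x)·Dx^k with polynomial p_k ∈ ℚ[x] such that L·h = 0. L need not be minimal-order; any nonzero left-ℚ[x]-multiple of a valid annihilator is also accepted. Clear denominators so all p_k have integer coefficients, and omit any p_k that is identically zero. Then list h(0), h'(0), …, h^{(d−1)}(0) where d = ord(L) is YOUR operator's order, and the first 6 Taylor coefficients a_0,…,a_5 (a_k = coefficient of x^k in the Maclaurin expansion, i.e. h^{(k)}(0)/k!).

L = (94 + 644·x + 1664·x^2 + 1920·x^3 + 1536·x^4) + (23 + 324·x + 1448·x^2 + 3072·x^3 + 3904·x^4 + 2560·x^5)·Dx + (-6 - 35·x - 53·x^2 + 98·x^3 + 528·x^4 + 864·x^5 + 512·x^6)·Dx^2  (order 2).
h: a_k = 12, 24, 140, 400, 1428, 4088, …
ICs: h(0) = 12, h′(0) = 24.

f: a_k = 4, 4, 20, 36, 116, 260, …
g: a_k = 0, 8, -8, 32/3, -16, 128/5, …
Weyl lclm of L_f,L_g ⇒ L₀ (ord ≤ 3).
h₀' ⇒ L via d/dx closure of L₀.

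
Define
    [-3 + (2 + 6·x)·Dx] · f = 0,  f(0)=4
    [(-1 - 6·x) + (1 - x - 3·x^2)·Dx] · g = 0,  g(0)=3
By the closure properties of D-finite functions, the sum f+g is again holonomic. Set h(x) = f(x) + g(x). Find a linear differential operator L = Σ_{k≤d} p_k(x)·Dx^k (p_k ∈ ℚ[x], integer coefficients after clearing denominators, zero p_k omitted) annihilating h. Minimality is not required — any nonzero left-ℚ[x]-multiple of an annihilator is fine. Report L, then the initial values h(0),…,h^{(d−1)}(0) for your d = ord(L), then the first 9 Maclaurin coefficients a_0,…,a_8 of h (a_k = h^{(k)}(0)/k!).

f: a_k = 4, 6, -9/2, 27/4, -405/32, 1701/64, -15309/256, 72171/512, -2814669/8192, …
g: a_k = 3, 3, 12, 21, 57, 120, 291, 651, 1524, …
L₀ := lclm(L_f,L_g); ord L₀ ≤ 1+1.
L = (57 + 297·x + 567·x^2 + 810·x^3) + (-41 - 246·x - 891·x^2 - 1998·x^3 - 2025·x^4)·Dx + (-2 + 38·x + 186·x^2 - 54·x^3 - 918·x^4 - 810·x^5)·Dx^2  (order 2).
h: a_k = 7, 9, 15/2, 111/4, 1419/32, 9381/64, 59187/256, 405483/512, 9669939/8192, …
ICs: h(0) = 7, h′(0) = 9.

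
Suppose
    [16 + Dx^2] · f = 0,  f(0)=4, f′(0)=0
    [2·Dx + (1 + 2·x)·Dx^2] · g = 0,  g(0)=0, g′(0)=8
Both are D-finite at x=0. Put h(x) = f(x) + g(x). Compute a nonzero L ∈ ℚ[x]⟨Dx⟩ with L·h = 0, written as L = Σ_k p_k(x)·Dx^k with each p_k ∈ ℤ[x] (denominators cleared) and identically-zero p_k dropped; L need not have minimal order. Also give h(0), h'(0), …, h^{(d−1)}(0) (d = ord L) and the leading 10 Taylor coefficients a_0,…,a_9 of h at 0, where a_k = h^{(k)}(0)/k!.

f: a_k = 4, 0, -32, 0, 128/3, 0, -1024/45, 0, 2048/315, 0, …
g: a_k = 0, 8, -8, 32/3, -16, 128/5, -128/3, 512/7, -128, 2048/9, …
h₀=f+g: left-lcm gives L₀, ord ≤ 4.
L = (160 + 256·x + 256·x^2)·Dx + (48 + 224·x + 384·x^2 + 256·x^3)·Dx^2 + (10 + 16·x + 16·x^2)·Dx^3 + (3 + 14·x + 24·x^2 + 16·x^3)·Dx^4  (order 4).
h: a_k = 4, 8, -40, 32/3, 80/3, 128/5, -2944/45, 512/7, -38272/315, 2048/9, …
ICs: h(0) = 4, h′(0) = 8, h′′(0) = -80, h′′′(0) = 64.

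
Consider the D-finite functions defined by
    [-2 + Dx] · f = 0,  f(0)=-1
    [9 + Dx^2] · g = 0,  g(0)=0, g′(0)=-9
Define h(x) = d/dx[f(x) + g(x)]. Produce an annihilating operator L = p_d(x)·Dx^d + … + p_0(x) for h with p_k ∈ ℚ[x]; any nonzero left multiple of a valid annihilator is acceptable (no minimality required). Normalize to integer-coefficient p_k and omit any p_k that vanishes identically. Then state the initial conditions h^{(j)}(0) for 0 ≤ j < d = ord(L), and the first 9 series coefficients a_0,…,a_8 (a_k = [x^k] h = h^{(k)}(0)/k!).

L = 18 - 9·Dx + 2·Dx^2 - Dx^3  (order 3).
h: a_k = -11, -4, 73/2, -8/3, -761/24, -8/15, 6433/720, -16/315, -59561/40320, …
ICs: h(0) = -11, h′(0) = -4, h′′(0) = 73.

f: a_k = -1, -2, -2, -4/3, -2/3, -4/15, -4/45, -8/315, -2/315, …
g: a_k = 0, -9, 0, 27/2, 0, -243/40, 0, 729/560, 0, …
L₀ := lclm(L_f,L_g); ord L₀ ≤ 1+2.
Derive L from L₀ (diff closure).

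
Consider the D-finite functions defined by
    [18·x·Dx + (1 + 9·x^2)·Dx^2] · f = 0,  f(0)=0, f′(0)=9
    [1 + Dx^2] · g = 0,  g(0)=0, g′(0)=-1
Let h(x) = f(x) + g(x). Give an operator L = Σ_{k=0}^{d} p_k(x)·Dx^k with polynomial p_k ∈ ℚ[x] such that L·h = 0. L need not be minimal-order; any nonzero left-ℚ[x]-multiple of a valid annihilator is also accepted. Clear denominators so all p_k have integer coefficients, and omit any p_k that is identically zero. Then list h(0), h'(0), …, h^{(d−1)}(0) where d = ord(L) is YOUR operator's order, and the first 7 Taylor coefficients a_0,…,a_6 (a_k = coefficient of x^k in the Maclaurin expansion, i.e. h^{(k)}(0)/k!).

f: a_k = 0, 9, 0, -27, 0, 729/5, 0, …
g: a_k = 0, -1, 0, 1/6, 0, -1/120, 0, …
f+g: L₀ = lclm(L_f,L_g), ord ≤ 2+2.
L = (-1926·x + 17820·x^3 + 1458·x^5)·Dx + (-17 + 351·x^2 + 4617·x^4 + 729·x^6)·Dx^2 + (-1926·x + 17820·x^3 + 1458·x^5)·Dx^3 + (-17 + 351·x^2 + 4617·x^4 + 729·x^6)·Dx^4  (order 4).
h: a_k = 0, 8, 0, -161/6, 0, 3499/24, 0, …
ICs: h(0) = 0, h′(0) = 8, h′′(0) = 0, h′′′(0) = -161.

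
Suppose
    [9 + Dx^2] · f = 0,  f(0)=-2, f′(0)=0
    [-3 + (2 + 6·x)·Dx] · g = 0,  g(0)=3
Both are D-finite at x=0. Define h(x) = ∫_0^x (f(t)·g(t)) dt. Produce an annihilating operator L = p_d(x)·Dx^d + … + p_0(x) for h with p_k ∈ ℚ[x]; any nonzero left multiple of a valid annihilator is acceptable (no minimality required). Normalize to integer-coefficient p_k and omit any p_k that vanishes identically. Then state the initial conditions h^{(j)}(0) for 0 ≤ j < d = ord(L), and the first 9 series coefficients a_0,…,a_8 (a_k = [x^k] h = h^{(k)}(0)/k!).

f: a_k = -2, 0, 9, 0, -27/4, 0, 81/40, 0, -729/2240, …
g: a_k = 3, 9/2, -27/8, 81/16, -1215/128, 5103/256, -45927/1024, 216513/2048, -8444007/32768, …
Product ⇒ symmetric product L₀, ord ≤ 2.
Integrate: L := L₀·Dx.
L = (63 + 216·x + 324·x^2)·Dx + (-12 - 36·x)·Dx^2 + (4 + 24·x + 36·x^2)·Dx^3  (order 3).
h: a_k = 0, -6, -9/2, 45/4, 243/32, -405/64, -1053/256, 84807/17920, -292329/40960, …
ICs: h(0) = 0, h′(0) = -6, h′′(0) = -9.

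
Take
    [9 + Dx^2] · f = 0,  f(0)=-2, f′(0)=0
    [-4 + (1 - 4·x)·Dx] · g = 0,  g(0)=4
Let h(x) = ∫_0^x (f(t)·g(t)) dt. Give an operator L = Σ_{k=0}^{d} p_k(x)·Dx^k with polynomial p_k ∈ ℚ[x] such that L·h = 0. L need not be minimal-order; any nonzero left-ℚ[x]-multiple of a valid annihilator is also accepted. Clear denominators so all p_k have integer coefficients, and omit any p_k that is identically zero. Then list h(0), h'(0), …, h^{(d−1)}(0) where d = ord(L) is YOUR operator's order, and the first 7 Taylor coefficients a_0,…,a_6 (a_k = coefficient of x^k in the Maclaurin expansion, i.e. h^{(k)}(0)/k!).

f: a_k = -2, 0, 9, 0, -27/4, 0, 81/40, …
g: a_k = 4, 16, 64, 256, 1024, 4096, 16384, …
Sym-product of L_f,L_g gives L₀ (≤ ord 2).
h=∫₀ˣh₀: take L = L₀·Dx.
L = (-9 + 36·x)·Dx + 8·Dx^2 + (-1 + 4·x)·Dx^3  (order 3).
h: a_k = 0, -8, -16, -92/3, -92, -1499/5, -2998/3, …
ICs: h(0) = 0, h′(0) = -8, h′′(0) = -32.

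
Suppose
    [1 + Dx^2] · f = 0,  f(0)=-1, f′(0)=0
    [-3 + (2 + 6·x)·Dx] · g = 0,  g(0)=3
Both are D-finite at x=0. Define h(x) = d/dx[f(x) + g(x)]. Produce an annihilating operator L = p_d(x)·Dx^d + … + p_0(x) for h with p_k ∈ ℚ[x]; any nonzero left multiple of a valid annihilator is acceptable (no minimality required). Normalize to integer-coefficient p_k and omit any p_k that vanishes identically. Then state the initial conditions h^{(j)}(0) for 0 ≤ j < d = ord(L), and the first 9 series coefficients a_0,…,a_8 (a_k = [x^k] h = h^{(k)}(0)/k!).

L = (-417 - 72·x - 108·x^2) + (-62 - 234·x - 216·x^2 - 216·x^3)·Dx + (-417 - 72·x - 108·x^2)·Dx^2 + (-62 - 234·x - 216·x^2 - 216·x^3)·Dx^3  (order 3).
h: a_k = 9/2, -23/4, 243/16, -3661/96, 25515/256, -2066651/7680, 1515591/2048, -2659862461/1290240, 379980315/65536, …
ICs: h(0) = 9/2, h′(0) = -23/4, h′′(0) = 243/8.

f: a_k = -1, 0, 1/2, 0, -1/24, 0, 1/720, 0, -1/40320, …
g: a_k = 3, 9/2, -27/8, 81/16, -1215/128, 5103/256, -45927/1024, 216513/2048, -8444007/32768, …
L₀ := lclm(L_f,L_g); ord L₀ ≤ 2+1.
h=h₀': d/dx-closure on L₀ ⇒ L.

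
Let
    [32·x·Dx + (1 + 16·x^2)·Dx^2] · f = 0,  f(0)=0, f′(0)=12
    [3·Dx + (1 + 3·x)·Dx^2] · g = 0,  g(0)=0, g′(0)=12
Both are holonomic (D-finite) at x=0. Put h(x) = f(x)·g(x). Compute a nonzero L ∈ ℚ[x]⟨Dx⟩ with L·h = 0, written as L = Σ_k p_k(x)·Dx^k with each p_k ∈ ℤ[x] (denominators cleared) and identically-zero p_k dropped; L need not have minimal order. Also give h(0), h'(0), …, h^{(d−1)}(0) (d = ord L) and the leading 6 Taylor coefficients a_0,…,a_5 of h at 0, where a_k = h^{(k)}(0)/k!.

f: a_k = 0, 12, 0, -64, 0, 3072/5, …
g: a_k = 0, 12, -18, 36, -81, 972/5, …
h₀=f·g: eliminate ⇒ L₀, order ≤ 2·2.
L = (15744 + 89280·x + 811008·x^2 + 5299200·x^3 + 13271040·x^4 + 17252352·x^5 + 21233664·x^7)·Dx + (4258 + 91200·x + 775488·x^2 + 4635648·x^3 + 18247680·x^4 + 41140224·x^5 + 46448640·x^6 + 21233664·x^7 + 74317824·x^8)·Dx^2 + (492 + 12548·x + 131328·x^2 + 747968·x^3 + 3219456·x^4 + 10146816·x^5 + 21233664·x^6 + 24920064·x^7 + 21233664·x^8 + 42467328·x^9)·Dx^3 + (73 + 822·x + 6161·x^2 + 34944·x^3 + 151168·x^4 + 500736·x^5 + 1322496·x^6 + 2654208·x^7 + 3244032·x^8 + 3538944·x^9 + 5308416·x^10)·Dx^4  (order 4).
h: a_k = 0, 0, 144, -216, -336, 180, …
ICs: h(0) = 0, h′(0) = 0, h′′(0) = 288, h′′′(0) = -1296.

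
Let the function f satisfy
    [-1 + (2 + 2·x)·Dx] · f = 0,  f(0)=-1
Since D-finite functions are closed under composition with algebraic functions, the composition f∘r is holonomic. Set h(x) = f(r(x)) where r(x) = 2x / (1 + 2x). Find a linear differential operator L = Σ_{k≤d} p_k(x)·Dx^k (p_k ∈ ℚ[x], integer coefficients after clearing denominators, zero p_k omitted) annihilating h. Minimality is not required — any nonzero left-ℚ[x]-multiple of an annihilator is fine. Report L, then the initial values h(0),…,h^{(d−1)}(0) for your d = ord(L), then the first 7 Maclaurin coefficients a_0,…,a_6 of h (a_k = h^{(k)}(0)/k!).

f: a_k = -1, -1/2, 1/8, -1/16, 5/128, -7/256, 21/1024, …
f∘r: x↦r, Dx↦Dx/r' in L_f ⇒ L₀.
L = -1 + (1 + 6·x + 8·x^2)·Dx  (order 1).
h: a_k = -1, -1, 5/2, -13/2, 141/8, -399/8, 2353/16, …
ICs: h(0) = -1.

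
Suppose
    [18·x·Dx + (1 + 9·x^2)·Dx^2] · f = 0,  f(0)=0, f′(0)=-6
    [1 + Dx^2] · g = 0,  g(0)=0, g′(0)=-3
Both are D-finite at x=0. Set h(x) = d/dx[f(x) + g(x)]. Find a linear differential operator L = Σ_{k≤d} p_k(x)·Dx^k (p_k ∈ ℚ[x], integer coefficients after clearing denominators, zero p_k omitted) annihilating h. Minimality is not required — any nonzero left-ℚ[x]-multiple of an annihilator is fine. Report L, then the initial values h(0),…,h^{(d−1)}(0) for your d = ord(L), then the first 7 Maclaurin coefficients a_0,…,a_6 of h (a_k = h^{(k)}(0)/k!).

f: a_k = 0, -6, 0, 18, 0, -486/5, 0, …
g: a_k = 0, -3, 0, 1/2, 0, -1/40, 0, …
Weyl lclm of L_f,L_g ⇒ L₀ (ord ≤ 4).
Derive L from L₀ (diff closure).
L = (-1926·x + 17820·x^3 + 1458·x^5) + (-17 + 351·x^2 + 4617·x^4 + 729·x^6)·Dx + (-1926·x + 17820·x^3 + 1458·x^5)·Dx^2 + (-17 + 351·x^2 + 4617·x^4 + 729·x^6)·Dx^3  (order 3).
h: a_k = -9, 0, 111/2, 0, -3889/8, 0, 1049761/240, …
ICs: h(0) = -9, h′(0) = 0, h′′(0) = 111.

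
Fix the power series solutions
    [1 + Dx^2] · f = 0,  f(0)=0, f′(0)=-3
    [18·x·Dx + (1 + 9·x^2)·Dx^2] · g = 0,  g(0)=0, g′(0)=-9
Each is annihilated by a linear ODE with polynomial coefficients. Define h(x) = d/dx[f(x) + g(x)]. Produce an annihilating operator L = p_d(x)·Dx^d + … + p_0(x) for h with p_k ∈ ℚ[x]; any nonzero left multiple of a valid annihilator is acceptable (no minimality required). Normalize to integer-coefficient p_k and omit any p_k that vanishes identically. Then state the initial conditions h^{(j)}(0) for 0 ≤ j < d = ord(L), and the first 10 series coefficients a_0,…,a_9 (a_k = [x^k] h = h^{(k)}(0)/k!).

L = (-1926·x + 17820·x^3 + 1458·x^5) + (-17 + 351·x^2 + 4617·x^4 + 729·x^6)·Dx + (-1926·x + 17820·x^3 + 1458·x^5)·Dx^2 + (-17 + 351·x^2 + 4617·x^4 + 729·x^6)·Dx^3  (order 3).
h: a_k = -12, 0, 165/2, 0, -5833/8, 0, 1574641/240, 0, -793618561/13440, 0, …
ICs: h(0) = -12, h′(0) = 0, h′′(0) = 165.

f: a_k = 0, -3, 0, 1/2, 0, -1/40, 0, 1/1680, 0, -1/120960, …
g: a_k = 0, -9, 0, 27, 0, -729/5, 0, 6561/7, 0, -6561, …
h₀=f+g: left-lcm gives L₀, ord ≤ 4.
h₀' ⇒ L via d/dx closure of L₀.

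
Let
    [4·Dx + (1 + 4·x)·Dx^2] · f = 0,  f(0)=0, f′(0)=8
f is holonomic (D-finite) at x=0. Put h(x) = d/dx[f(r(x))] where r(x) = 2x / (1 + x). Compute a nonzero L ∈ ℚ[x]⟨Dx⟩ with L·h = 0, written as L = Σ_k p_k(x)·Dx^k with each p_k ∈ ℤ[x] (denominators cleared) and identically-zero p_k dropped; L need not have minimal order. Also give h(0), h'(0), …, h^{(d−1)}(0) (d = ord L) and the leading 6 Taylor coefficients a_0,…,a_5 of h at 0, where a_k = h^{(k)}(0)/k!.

f: a_k = 0, 8, -16, 128/3, -128, 2048/5, …
f∘r: x↦r, Dx↦Dx/r' in L_f ⇒ L₀.
Differentiate: ansatz ord ≤ ord L₀ ⇒ L.
L = (10 + 18·x) + (1 + 10·x + 9·x^2)·Dx  (order 1).
h: a_k = 16, -160, 1456, -13120, 118096, -1062880, …
ICs: h(0) = 16.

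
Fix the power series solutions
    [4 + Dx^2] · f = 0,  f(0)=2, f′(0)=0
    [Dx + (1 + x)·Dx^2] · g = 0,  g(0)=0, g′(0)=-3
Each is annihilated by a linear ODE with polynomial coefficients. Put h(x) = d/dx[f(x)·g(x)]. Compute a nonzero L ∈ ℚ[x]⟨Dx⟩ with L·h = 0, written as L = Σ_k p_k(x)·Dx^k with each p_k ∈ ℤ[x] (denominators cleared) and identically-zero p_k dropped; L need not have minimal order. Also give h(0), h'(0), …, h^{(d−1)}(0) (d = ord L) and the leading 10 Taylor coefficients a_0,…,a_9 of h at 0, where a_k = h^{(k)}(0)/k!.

f: a_k = 2, 0, -4, 0, 4/3, 0, -8/45, 0, 4/315, 0, …
g: a_k = 0, -3, 3/2, -1, 3/4, -3/5, 1/2, -3/7, 3/8, -1/3, …
Product ⇒ symmetric product L₀, ord ≤ 4.
Differentiate: ansatz ord ≤ ord L₀ ⇒ L.
L = (-56 + 896·x + 4416·x^2 + 8064·x^3 + 7136·x^4 + 3072·x^5 + 512·x^6) + (72 + 776·x + 2080·x^2 + 2400·x^3 + 1280·x^4 + 256·x^5)·Dx + (70 + 824·x + 2780·x^2 + 4416·x^3 + 3664·x^4 + 1536·x^5 + 256·x^6)·Dx^2 + (18 + 194·x + 520·x^2 + 600·x^3 + 320·x^4 + 64·x^5)·Dx^3 + (21 + 150·x + 419·x^2 + 600·x^3 + 470·x^4 + 192·x^5 + 32·x^6)·Dx^4  (order 4).
h: a_k = -6, 6, 30, -18, -6, 0, 26/5, -62/15, 122/35, -73/21, …
ICs: h(0) = -6, h′(0) = 6, h′′(0) = 60, h′′′(0) = -108.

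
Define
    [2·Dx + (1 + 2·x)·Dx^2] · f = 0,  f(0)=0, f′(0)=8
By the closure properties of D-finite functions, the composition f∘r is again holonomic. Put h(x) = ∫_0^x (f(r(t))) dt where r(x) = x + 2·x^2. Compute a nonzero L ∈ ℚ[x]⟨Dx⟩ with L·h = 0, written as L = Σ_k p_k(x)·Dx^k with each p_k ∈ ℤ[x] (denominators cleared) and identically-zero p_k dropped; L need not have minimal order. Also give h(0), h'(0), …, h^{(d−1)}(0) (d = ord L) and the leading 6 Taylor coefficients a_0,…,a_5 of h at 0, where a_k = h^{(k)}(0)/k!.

f: a_k = 0, 8, -8, 32/3, -16, 128/5, …
L₀ from L_f via x↦r, Dx↦r'^{-1}Dx.
∫: right-multiply L₀ by Dx.
L = (-2 + 8·x + 16·x^2)·Dx^2 + (1 + 6·x + 12·x^2 + 16·x^3)·Dx^3  (order 3).
h: a_k = 0, 0, 4, 8/3, -16/3, 16/5, …
ICs: h(0) = 0, h′(0) = 0, h′′(0) = 8.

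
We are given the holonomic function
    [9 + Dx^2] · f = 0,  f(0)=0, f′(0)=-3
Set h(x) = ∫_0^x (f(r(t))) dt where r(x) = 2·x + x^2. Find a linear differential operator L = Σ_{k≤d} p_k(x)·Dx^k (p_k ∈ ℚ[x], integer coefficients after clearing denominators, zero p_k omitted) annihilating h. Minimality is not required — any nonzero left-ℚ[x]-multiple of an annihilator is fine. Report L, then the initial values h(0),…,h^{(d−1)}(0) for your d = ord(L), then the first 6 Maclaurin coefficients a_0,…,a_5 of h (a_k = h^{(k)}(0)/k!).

f: a_k = 0, -3, 0, 9/2, 0, -81/40, …
Substitute x→r, Dx→(1/r')Dx; clear ⇒ L₀.
h=∫₀ˣh₀: take L = L₀·Dx.
L = (36 + 108·x + 108·x^2 + 36·x^3)·Dx - Dx^2 + (1 + x)·Dx^3  (order 3).
h: a_k = 0, 0, -3, -1, 9, 54/5, …
ICs: h(0) = 0, h′(0) = 0, h′′(0) = -6.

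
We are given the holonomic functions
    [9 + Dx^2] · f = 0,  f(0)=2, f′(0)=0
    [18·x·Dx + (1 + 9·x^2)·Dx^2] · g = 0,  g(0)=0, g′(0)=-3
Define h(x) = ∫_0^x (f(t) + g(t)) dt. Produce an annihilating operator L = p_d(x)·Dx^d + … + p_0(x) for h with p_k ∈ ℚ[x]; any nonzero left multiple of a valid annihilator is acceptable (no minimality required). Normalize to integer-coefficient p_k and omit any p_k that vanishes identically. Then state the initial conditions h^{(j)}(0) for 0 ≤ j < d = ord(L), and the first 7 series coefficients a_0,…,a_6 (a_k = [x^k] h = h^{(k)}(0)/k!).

L = (-1782·x + 20412·x^3 + 13122·x^5)·Dx^2 + (-9 + 567·x^2 + 6561·x^4 + 6561·x^6)·Dx^3 + (-198·x + 2268·x^3 + 1458·x^5)·Dx^4 + (-1 + 63·x^2 + 729·x^4 + 729·x^6)·Dx^5  (order 5).
h: a_k = 0, 2, -3/2, -3, 9/4, 27/20, -81/10, …
ICs: h(0) = 0, h′(0) = 2, h′′(0) = -3, h′′′(0) = -18, h′′′′(0) = 54.

f: a_k = 2, 0, -9, 0, 27/4, 0, -81/40, …
g: a_k = 0, -3, 0, 9, 0, -243/5, 0, …
Weyl lclm of L_f,L_g ⇒ L₀ (ord ≤ 4).
h=∫₀ˣh₀: take L = L₀·Dx.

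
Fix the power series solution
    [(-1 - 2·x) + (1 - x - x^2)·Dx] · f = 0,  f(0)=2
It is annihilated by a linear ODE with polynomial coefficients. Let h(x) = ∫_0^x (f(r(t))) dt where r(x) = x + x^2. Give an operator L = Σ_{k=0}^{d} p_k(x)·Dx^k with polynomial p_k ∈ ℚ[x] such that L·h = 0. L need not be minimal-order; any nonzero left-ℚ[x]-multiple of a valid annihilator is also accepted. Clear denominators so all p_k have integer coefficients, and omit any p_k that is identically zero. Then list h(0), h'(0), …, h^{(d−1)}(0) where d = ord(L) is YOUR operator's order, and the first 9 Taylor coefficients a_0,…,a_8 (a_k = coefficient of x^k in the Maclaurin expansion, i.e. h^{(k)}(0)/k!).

L = (1 + 4·x + 6·x^2 + 4·x^3)·Dx + (-1 + x + 2·x^2 + 2·x^3 + x^4)·Dx^2  (order 2).
h: a_k = 0, 2, 1, 2, 7/2, 32/5, 37/3, 172/7, 199/4, …
ICs: h(0) = 0, h′(0) = 2.

f: a_k = 2, 2, 4, 6, 10, 16, 26, 42, 68, …
h₀=f(r): pull back L_f along r ⇒ L₀.
h=∫h₀ ⇒ L = L₀·Dx.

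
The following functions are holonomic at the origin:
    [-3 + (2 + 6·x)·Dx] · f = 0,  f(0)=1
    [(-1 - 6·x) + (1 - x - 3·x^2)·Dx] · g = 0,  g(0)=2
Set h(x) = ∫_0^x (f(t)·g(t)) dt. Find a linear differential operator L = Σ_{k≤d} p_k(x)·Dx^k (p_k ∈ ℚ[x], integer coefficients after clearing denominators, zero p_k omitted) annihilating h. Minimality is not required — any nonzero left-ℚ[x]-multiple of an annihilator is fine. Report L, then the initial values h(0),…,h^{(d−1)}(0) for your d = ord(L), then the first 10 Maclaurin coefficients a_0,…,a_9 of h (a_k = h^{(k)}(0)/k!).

f: a_k = 1, 3/2, -9/8, 27/16, -405/128, 1701/256, -15309/1024, 72171/2048, -2814669/32768, 14073345/65536, …
g: a_k = 2, 2, 8, 14, 38, 80, 194, 434, 1016, 2318, …
f·g: L₀ = L_f ⊗_s L_g, ord ≤ 1·1.
h=∫h₀ ⇒ L = L₀·Dx.
L = (5 + 15·x + 27·x^2)·Dx + (-2 - 4·x + 12·x^2 + 18·x^3)·Dx^2  (order 2).
h: a_k = 0, 2, 5/2, 35/12, 217/32, 3011/320, 18139/768, 129511/3584, 766529/8192, 21882851/147456, …
ICs: h(0) = 0, h′(0) = 2.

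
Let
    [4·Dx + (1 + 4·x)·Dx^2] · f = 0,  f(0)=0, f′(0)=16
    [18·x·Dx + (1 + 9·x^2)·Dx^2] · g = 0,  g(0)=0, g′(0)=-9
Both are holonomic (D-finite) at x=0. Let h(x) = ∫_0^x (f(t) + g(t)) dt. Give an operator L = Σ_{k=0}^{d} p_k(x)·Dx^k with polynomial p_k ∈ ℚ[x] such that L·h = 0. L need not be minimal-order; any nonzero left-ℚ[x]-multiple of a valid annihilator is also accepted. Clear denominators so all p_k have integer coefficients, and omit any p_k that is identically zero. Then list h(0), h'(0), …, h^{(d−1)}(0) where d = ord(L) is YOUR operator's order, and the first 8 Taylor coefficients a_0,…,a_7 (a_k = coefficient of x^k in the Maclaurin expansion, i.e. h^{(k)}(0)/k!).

f: a_k = 0, 16, -32, 256/3, -256, 4096/5, -8192/3, 65536/7, …
g: a_k = 0, -9, 0, 27, 0, -729/5, 0, 6561/7, …
L₀ := lclm(L_f,L_g); ord L₀ ≤ 2+2.
Integrate: L := L₀·Dx.
L = (-36 - 432·x + 972·x^2 + 1296·x^3)·Dx^2 + (-25 - 72·x - 189·x^2 + 1944·x^3 + 2592·x^4)·Dx^3 + (-2 + x + 36·x^2 + 81·x^3 + 486·x^4 + 648·x^5)·Dx^4  (order 4).
h: a_k = 0, 0, 7/2, -32/3, 337/12, -256/5, 3367/30, -8192/21, …
ICs: h(0) = 0, h′(0) = 0, h′′(0) = 7, h′′′(0) = -64.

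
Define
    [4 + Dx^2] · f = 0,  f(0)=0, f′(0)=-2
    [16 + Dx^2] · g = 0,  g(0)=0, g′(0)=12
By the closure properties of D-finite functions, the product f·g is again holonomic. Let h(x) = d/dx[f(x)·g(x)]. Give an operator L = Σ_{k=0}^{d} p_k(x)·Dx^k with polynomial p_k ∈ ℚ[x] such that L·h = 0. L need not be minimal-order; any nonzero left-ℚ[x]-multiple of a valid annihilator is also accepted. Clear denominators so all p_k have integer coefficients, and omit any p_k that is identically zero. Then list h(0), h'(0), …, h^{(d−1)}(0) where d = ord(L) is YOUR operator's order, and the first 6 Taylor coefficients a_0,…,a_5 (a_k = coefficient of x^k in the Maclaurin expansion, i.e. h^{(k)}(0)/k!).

L = 144 + 40·Dx^2 + Dx^4  (order 4).
h: a_k = 0, -48, 0, 320, 0, -2912/5, …
ICs: h(0) = 0, h′(0) = -48, h′′(0) = 0, h′′′(0) = 1920.

f: a_k = 0, -2, 0, 4/3, 0, -4/15, …
g: a_k = 0, 12, 0, -32, 0, 128/5, …
L₀ := L_f ⊗_s L_g (sym. prod.), ord ≤ 4.
h=h₀': d/dx-closure on L₀ ⇒ L.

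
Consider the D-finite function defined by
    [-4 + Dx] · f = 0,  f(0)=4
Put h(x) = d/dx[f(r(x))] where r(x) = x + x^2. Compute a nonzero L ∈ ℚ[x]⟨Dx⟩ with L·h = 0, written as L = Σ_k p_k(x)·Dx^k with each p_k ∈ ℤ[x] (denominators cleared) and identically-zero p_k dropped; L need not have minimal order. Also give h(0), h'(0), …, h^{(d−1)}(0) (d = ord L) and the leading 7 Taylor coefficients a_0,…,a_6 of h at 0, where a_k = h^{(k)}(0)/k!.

L = (6 + 16·x + 16·x^2) + (-1 - 2·x)·Dx  (order 1).
h: a_k = 16, 96, 320, 2432/3, 1664, 44288/15, 208384/45, …
ICs: h(0) = 16.

f: a_k = 4, 16, 32, 128/3, 128/3, 512/15, 1024/45, …
Substitute x→r, Dx→(1/r')Dx; clear ⇒ L₀.
Derive L from L₀ (diff closure).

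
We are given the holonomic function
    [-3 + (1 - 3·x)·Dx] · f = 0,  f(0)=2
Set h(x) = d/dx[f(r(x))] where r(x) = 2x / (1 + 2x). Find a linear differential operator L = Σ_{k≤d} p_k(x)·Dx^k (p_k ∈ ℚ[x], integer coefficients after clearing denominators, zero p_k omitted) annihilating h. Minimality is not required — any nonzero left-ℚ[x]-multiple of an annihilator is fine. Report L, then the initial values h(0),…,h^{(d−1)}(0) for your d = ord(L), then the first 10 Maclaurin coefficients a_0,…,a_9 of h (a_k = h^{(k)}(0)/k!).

f: a_k = 2, 6, 18, 54, 162, 486, 1458, 4374, 13122, 39366, …
L₀ from L_f via x↦r, Dx↦r'^{-1}Dx.
Differentiate: ansatz ord ≤ ord L₀ ⇒ L.
L = 8 + (-1 + 4·x)·Dx  (order 1).
h: a_k = 12, 96, 576, 3072, 15360, 73728, 344064, 1572864, 7077888, 31457280, …
ICs: h(0) = 12.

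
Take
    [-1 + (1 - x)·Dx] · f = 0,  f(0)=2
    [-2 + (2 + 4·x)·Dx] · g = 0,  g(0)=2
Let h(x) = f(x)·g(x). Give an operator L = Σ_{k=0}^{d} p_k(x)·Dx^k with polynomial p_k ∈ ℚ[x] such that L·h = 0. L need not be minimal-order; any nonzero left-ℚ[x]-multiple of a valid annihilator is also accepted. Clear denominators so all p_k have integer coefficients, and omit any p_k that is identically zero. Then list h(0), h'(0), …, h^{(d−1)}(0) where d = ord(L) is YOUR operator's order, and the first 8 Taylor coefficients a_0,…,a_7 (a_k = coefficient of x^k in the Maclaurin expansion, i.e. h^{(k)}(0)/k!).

L = (2 + x) + (-1 - x + 2·x^2)·Dx  (order 1).
h: a_k = 4, 8, 6, 8, 11/2, 9, 15/4, 12, …
ICs: h(0) = 4.

f: a_k = 2, 2, 2, 2, 2, 2, 2, 2, …
g: a_k = 2, 2, -1, 1, -5/4, 7/4, -21/8, 33/8, …
h₀=f·g: eliminate ⇒ L₀, order ≤ 1·1.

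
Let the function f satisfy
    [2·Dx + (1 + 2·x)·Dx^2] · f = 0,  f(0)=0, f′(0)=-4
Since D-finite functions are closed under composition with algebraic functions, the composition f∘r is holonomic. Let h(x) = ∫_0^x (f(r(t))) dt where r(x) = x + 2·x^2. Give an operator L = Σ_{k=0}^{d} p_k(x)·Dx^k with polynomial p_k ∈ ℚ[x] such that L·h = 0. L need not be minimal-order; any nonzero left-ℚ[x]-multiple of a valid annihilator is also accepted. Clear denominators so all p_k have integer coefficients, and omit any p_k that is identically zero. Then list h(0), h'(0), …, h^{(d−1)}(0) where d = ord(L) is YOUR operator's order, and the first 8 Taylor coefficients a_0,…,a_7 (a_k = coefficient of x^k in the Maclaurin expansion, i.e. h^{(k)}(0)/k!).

f: a_k = 0, -4, 4, -16/3, 8, -64/5, 64/3, -256/7, …
f∘r: x↦r, Dx↦Dx/r' in L_f ⇒ L₀.
h=∫₀ˣh₀: take L = L₀·Dx.
L = (-2 + 8·x + 16·x^2)·Dx^2 + (1 + 6·x + 12·x^2 + 16·x^3)·Dx^3  (order 3).
h: a_k = 0, 0, -2, -4/3, 8/3, -8/5, -32/15, 128/21, …
ICs: h(0) = 0, h′(0) = 0, h′′(0) = -4.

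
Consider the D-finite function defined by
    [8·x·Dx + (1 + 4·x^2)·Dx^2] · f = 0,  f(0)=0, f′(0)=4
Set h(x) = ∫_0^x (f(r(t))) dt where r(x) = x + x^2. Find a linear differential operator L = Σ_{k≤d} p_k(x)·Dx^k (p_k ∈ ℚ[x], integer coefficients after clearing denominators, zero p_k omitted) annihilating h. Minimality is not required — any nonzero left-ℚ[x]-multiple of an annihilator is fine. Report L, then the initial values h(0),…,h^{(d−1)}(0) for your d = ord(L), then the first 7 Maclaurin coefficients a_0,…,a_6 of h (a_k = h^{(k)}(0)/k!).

L = (-2 + 8·x + 32·x^2 + 48·x^3 + 24·x^4)·Dx^2 + (1 + 2·x + 4·x^2 + 16·x^3 + 20·x^4 + 8·x^5)·Dx^3  (order 3).
h: a_k = 0, 0, 2, 4/3, -4/3, -16/5, -8/15, …
ICs: h(0) = 0, h′(0) = 0, h′′(0) = 4.

f: a_k = 0, 4, 0, -16/3, 0, 64/5, 0, …
Substitute x→r, Dx→(1/r')Dx; clear ⇒ L₀.
∫: right-multiply L₀ by Dx.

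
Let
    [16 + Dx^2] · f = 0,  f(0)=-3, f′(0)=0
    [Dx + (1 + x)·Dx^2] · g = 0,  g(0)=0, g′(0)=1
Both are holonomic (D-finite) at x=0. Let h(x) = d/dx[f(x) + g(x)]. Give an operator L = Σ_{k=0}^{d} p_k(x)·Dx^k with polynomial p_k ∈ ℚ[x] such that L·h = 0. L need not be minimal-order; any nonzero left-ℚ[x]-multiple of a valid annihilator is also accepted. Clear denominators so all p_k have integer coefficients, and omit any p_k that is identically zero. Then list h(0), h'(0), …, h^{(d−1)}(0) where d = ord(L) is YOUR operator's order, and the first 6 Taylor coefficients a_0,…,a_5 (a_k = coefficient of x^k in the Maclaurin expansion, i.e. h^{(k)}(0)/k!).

f: a_k = -3, 0, 24, 0, -32, 0, …
g: a_k = 0, 1, -1/2, 1/3, -1/4, 1/5, …
f+g: L₀ = lclm(L_f,L_g), ord ≤ 2+2.
h₀' ⇒ L via d/dx closure of L₀.
L = (176 + 256·x + 128·x^2) + (144 + 400·x + 384·x^2 + 128·x^3)·Dx + (11 + 16·x + 8·x^2)·Dx^2 + (9 + 25·x + 24·x^2 + 8·x^3)·Dx^3  (order 3).
h: a_k = 1, 47, 1, -129, 1, 507/5, …
ICs: h(0) = 1, h′(0) = 47, h′′(0) = 2.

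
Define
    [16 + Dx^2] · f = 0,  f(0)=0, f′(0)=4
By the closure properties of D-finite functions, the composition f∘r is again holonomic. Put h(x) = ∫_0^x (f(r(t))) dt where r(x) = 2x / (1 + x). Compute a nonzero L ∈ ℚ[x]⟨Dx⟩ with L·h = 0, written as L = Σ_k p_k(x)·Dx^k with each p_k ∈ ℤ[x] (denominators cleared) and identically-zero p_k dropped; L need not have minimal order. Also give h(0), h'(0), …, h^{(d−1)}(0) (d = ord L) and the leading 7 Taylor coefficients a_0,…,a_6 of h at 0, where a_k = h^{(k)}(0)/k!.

L = 64·Dx + (2 + 6·x + 6·x^2 + 2·x^3)·Dx^2 + (1 + 4·x + 6·x^2 + 4·x^3 + x^4)·Dx^3  (order 3).
h: a_k = 0, 0, 4, -8/3, -58/3, 248/5, -1732/45, …
ICs: h(0) = 0, h′(0) = 0, h′′(0) = 8.

f: a_k = 0, 4, 0, -32/3, 0, 128/15, 0, …
Substitute x→r, Dx→(1/r')Dx; clear ⇒ L₀.
Integrate: L := L₀·Dx.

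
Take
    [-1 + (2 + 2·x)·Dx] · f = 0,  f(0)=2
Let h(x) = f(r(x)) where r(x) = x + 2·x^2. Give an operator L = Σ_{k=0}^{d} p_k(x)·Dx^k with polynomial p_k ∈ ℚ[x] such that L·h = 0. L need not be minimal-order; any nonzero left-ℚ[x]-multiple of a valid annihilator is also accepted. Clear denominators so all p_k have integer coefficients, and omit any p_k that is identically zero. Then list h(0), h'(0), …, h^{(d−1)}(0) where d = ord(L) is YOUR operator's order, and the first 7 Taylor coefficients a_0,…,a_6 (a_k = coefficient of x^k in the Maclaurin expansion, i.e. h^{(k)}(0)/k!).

f: a_k = 2, 1, -1/4, 1/8, -5/64, 7/128, -21/512, …
h₀=f(r): pull back L_f along r ⇒ L₀.
L = (-1 - 4·x) + (2 + 2·x + 4·x^2)·Dx  (order 1).
h: a_k = 2, 1, 7/4, -7/8, -21/64, 119/128, -189/512, …
ICs: h(0) = 2.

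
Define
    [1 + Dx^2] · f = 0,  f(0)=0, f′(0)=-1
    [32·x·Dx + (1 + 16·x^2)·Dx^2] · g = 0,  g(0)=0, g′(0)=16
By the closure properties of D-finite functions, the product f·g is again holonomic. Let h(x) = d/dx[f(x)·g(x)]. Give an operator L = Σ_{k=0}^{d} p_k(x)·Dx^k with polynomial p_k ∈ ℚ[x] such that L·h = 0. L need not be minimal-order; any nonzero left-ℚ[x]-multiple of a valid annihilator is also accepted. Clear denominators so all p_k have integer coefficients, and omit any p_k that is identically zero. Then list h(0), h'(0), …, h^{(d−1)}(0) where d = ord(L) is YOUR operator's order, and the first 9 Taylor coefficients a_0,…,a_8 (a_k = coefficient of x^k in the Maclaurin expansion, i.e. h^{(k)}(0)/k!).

f: a_k = 0, -1, 0, 1/6, 0, -1/120, 0, 1/5040, 0, …
g: a_k = 0, 16, 0, -256/3, 0, 4096/5, 0, -65536/7, 0, …
L₀ := L_f ⊗_s L_g (sym. prod.), ord ≤ 4.
h=h₀': d/dx-closure on L₀ ⇒ L.
L = (209105 + 6893664·x^2 + 261353216·x^4 + 52248576·x^6 - 2162688·x^8 - 60817408·x^10 + 16777216·x^12) + (108608·x + 9933824·x^3 + 133857280·x^5 + 44564480·x^7 + 20971520·x^9 + 67108864·x^11)·Dx + (210210 + 6980800·x^2 + 263314944·x^4 + 66224128·x^6 + 4063232·x^8 - 54525952·x^10 + 33554432·x^12)·Dx^2 + (108608·x + 9933824·x^3 + 133857280·x^5 + 44564480·x^7 + 20971520·x^9 + 67108864·x^11)·Dx^3 + (1105 + 87136·x^2 + 1961728·x^4 + 13975552·x^6 + 6225920·x^8 + 6291456·x^10 + 16777216·x^12)·Dx^4  (order 4).
h: a_k = 0, -32, 0, 352, 0, -15004/3, 0, 1139944/15, 0, …
ICs: h(0) = 0, h′(0) = -32, h′′(0) = 0, h′′′(0) = 2112.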